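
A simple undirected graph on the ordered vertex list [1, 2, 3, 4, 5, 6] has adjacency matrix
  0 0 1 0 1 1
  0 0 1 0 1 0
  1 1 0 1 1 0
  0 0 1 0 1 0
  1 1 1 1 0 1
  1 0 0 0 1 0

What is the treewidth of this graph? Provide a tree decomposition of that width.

The largest bag has 3 vertices, giving width 2; this decomposition certifies tw(G) ≤ 2. For the lower bound, the 3 vertices {1, 3, 5} are pairwise adjacent, and any tree decomposition puts a clique entirely inside one bag — forcing width ≥ 2. The upper and lower bounds meet at 2, so that is the treewidth.

Treewidth 2.
Bags: B1 = {3, 4, 5}  B2 = {1, 3, 5}  B3 = {1, 5, 6}  B4 = {2, 3, 5}
Tree: B1–B2, B2–B3, B1–B4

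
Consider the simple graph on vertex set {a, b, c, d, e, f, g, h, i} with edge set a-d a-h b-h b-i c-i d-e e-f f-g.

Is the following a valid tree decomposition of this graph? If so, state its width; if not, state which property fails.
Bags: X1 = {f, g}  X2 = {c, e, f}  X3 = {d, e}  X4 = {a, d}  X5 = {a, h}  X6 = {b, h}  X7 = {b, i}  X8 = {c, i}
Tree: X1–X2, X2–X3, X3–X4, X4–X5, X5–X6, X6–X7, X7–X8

A tree decomposition must satisfy three properties: every vertex lies in some bag; for every edge, both endpoints lie together in some bag; and for every vertex, the bags containing it form a connected subtree. Here bags containing vertex c are not connected in the tree, so the decomposition is invalid.

No — bags containing vertex c are not connected in the tree.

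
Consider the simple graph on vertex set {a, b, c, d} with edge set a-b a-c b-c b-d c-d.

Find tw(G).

2

A width-2 tree decomposition is:
Bags: B1 = {a, b, c}  B2 = {b, c, d}
Tree: B1–B2
Each bag holds 3 vertices, so the decomposition has width 2, which upper-bounds the treewidth. Conversely, {b, c, d} is a clique of size 3, and the vertices of any clique must share a bag in every tree decomposition; so some bag has ≥ 3 vertices and tw(G) ≥ 2. Therefore the treewidth is 2.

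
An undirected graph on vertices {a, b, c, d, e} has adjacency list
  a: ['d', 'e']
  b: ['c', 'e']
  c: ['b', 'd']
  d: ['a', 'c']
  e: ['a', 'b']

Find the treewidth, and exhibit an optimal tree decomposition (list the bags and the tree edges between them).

Treewidth 2.
One optimal decomposition is:
Bags: B1 = {a, b, e}  B2 = {a, b, d}  B3 = {b, c, d}
Tree: B1–B2, B2–B3

Every bag has size at most 3, so the width is 3 − 1 = 2 and tw(G) ≤ 2. Since b–e–a–d–c–b is a cycle in G, G is not acyclic. Forests are exactly the graphs of treewidth ≤ 1, so tw(G) ≥ 2. Combining the bounds, tw(G) = 2.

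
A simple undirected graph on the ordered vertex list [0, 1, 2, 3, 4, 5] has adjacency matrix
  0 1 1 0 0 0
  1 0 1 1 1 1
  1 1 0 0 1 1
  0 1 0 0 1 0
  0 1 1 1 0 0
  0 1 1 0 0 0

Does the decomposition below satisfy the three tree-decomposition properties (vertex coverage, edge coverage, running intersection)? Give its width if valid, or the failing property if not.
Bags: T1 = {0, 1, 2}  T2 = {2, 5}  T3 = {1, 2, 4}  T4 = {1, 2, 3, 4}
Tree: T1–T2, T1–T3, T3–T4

A tree decomposition must satisfy three properties: every vertex lies in some bag; for every edge, both endpoints lie together in some bag; and for every vertex, the bags containing it form a connected subtree. Here edge (1,5) lies in no bag, so the decomposition is invalid.

No — edge (1,5) lies in no bag.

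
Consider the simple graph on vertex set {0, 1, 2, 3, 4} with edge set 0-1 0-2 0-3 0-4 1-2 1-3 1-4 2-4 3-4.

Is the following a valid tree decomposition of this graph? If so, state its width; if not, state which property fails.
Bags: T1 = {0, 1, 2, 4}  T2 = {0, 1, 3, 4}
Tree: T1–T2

Vertex coverage: the bags together contain {0, 1, 2, 3, 4}, the full vertex set. Edge coverage: each edge of G has both endpoints in at least one bag. Running intersection: for every vertex, the bags containing it form a connected subtree. All three properties hold, so this is a valid tree decomposition of width max|bag| − 1 = 3, and hence tw(G) ≤ 3.

Yes; width 3.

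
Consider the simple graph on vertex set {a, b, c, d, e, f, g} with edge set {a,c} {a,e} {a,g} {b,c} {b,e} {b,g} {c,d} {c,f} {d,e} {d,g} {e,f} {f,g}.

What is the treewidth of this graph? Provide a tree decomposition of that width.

Treewidth 3.
One such decomposition:
Bags: B1 = {b, c, e, g}  B2 = {a, c, e, g}  B3 = {c, d, e, g}  B4 = {c, e, f, g}
Tree: B1–B2, B2–B3, B3–B4

Each bag holds 4 vertices, so the decomposition has width 3, which upper-bounds the treewidth. For the lower bound: the 4 vertex sets {b,g}, {a,e}, {c}, {d} are disjoint, each induces a connected subgraph, and every pair is joined by at least one edge of G. Contracting each set to a single vertex therefore yields K_{4} as a minor, and since treewidth is minor-monotone, tw(G) ≥ tw(K_{4}) = 3. Therefore the treewidth is 3.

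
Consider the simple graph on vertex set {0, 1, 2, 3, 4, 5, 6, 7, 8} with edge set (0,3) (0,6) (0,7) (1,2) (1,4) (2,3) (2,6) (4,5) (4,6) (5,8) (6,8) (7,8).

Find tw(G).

A width-3 tree decomposition is:
Bags: B1 = {1, 2, 4, 5}  B2 = {2, 4, 5, 6}  B3 = {2, 5, 6, 8}  B4 = {2, 3, 6, 8}  B5 = {0, 3, 6, 8}  B6 = {0, 3, 7, 8}
Tree: B1–B2, B2–B3, B3–B4, B4–B5, B5–B6
Every bag has size at most 4, so the width is 4 − 1 = 3 and tw(G) ≤ 3. For the lower bound: the 4 vertex sets {1,4,5}, {2}, {6}, {0,3,7,8} are disjoint, each induces a connected subgraph, and every pair is joined by at least one edge of G. Contracting each set to a single vertex therefore yields K_{4} as a minor, and since treewidth is minor-monotone, tw(G) ≥ tw(K_{4}) = 3. Hence tw(G) = 3 exactly.

3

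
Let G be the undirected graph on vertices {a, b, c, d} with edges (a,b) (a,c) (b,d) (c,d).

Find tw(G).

A width-2 tree decomposition is:
Bags: B1 = {a, c, d}  B2 = {a, b, d}
Tree: B1–B2
The largest bag has 3 vertices, giving width 2; this decomposition certifies tw(G) ≤ 2. Since d–c–a–b–d is a cycle in G, G is not acyclic. Forests are exactly the graphs of treewidth ≤ 1, so tw(G) ≥ 2. Therefore the treewidth is 2.

2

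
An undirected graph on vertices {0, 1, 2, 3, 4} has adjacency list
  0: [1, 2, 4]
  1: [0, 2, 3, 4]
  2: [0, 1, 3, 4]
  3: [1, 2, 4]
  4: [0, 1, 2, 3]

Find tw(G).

A width-3 tree decomposition is:
Bags: B1 = {1, 2, 3, 4}  B2 = {0, 1, 2, 4}
Tree: B1–B2
Every bag has size at most 4, so the width is 4 − 1 = 3 and tw(G) ≤ 3. For the lower bound, the 4 vertices {0, 1, 2, 4} are pairwise adjacent, and any tree decomposition puts a clique entirely inside one bag — forcing width ≥ 3. Hence tw(G) = 3 exactly.

3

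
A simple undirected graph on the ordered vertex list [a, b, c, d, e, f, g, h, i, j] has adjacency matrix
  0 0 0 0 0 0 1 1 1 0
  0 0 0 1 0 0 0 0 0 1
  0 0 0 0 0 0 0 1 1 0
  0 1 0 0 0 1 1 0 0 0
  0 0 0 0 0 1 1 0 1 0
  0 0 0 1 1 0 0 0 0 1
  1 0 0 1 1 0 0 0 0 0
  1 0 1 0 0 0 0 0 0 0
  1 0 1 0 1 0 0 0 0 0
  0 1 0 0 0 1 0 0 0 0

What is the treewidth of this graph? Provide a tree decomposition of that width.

Every bag has size at most 3, so the width is 3 − 1 = 2 and tw(G) ≤ 2. Since h–c–i–a–h is a cycle in G, G is not acyclic. Forests are exactly the graphs of treewidth ≤ 1, so tw(G) ≥ 2. Therefore the treewidth is 2.

Treewidth 2.
Bags: B1 = {a, c, h}  B2 = {a, c, i}  B3 = {a, g, i}  B4 = {e, g, i}  B5 = {d, e, g}  B6 = {d, e, f}  B7 = {b, d, f}  B8 = {b, f, j}
Tree: B1–B2, B2–B3, B3–B4, B4–B5, B5–B6, B6–B7, B7–B8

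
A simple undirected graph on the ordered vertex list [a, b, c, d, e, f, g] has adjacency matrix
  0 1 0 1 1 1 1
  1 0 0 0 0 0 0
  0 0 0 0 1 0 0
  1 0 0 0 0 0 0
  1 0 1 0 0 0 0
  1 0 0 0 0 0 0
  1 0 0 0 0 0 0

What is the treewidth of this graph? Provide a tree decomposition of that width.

Treewidth 1.
Bags: B1 = {a, d}  B2 = {a, b}  B3 = {a, g}  B4 = {a, e}  B5 = {c, e}  B6 = {a, f}
Tree: B1–B2, B1–B3, B1–B4, B4–B5, B2–B6

Each bag holds 2 vertices, so the decomposition has width 1, which upper-bounds the treewidth. Any graph with an edge has treewidth ≥ 1, and G has the edge a–d. Combining the bounds, tw(G) = 1.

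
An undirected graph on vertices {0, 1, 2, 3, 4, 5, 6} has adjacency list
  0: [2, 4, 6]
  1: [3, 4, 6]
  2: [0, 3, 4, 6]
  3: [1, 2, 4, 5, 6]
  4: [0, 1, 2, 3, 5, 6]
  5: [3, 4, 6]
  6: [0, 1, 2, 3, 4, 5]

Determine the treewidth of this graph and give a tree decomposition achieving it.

Every bag has size at most 4, so the width is 4 − 1 = 3 and tw(G) ≤ 3. For the lower bound, the 4 vertices {0, 2, 4, 6} are pairwise adjacent, and any tree decomposition puts a clique entirely inside one bag — forcing width ≥ 3. Therefore the treewidth is 3.

Treewidth 3.
One optimal decomposition is:
Bags: B1 = {0, 2, 4, 6}  B2 = {2, 3, 4, 6}  B3 = {3, 4, 5, 6}  B4 = {1, 3, 4, 6}
Tree: B1–B2, B2–B3, B2–B4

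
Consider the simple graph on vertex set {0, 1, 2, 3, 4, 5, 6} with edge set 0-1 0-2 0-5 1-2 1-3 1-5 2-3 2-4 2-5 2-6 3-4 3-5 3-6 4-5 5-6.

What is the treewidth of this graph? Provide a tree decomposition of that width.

Treewidth 3.
Bags: B1 = {1, 2, 3, 5}  B2 = {2, 3, 4, 5}  B3 = {2, 3, 5, 6}  B4 = {0, 1, 2, 5}
Tree: B1–B2, B1–B3, B1–B4

Each bag holds 4 vertices, so the decomposition has width 3, which upper-bounds the treewidth. Conversely, {0, 1, 2, 5} is a clique of size 4, and the vertices of any clique must share a bag in every tree decomposition; so some bag has ≥ 4 vertices and tw(G) ≥ 3. Hence tw(G) = 3 exactly.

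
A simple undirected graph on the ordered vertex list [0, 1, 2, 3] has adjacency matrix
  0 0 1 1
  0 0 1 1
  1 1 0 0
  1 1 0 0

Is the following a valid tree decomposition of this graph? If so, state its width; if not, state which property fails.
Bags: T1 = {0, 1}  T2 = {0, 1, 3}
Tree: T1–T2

A tree decomposition must satisfy three properties: every vertex lies in some bag; for every edge, both endpoints lie together in some bag; and for every vertex, the bags containing it form a connected subtree. Here vertex 2 appears in no bag, so the decomposition is invalid.

No — vertex 2 appears in no bag.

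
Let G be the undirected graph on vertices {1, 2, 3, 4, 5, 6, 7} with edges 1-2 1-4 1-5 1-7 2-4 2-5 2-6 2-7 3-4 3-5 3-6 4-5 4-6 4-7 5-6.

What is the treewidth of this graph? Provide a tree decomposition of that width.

Every bag has size at most 4, so the width is 4 − 1 = 3 and tw(G) ≤ 3. On the other hand G contains the 4-clique {1, 2, 4, 5}. A clique must lie in a single bag of any decomposition, so no decomposition can have width below 3. Therefore the treewidth is 3.

Treewidth 3.
One optimal decomposition is:
Bags: B1 = {2, 4, 5, 6}  B2 = {1, 2, 4, 5}  B3 = {3, 4, 5, 6}  B4 = {1, 2, 4, 7}
Tree: B1–B2, B1–B3, B2–B4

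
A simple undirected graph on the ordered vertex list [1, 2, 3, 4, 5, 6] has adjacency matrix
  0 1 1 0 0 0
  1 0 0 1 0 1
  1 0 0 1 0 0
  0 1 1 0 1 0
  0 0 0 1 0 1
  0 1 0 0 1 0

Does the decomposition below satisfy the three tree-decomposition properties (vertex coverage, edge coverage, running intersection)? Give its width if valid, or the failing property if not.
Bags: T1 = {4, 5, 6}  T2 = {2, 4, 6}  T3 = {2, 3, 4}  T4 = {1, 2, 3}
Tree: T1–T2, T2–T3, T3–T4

Yes; width 2.

Every vertex of G appears in some bag (union = {1, 2, 3, 4, 5, 6}); every edge is covered by a bag; and for each vertex v the set of bags containing v is connected in the bag tree. The decomposition is therefore valid. The largest bag has 3 vertices, so the width is 2.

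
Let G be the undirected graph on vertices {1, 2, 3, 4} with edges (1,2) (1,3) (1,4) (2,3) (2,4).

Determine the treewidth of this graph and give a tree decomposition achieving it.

Treewidth 2.
One optimal decomposition is:
Bags: B1 = {1, 2, 4}  B2 = {1, 2, 3}
Tree: B1–B2

Each bag holds 3 vertices, so the decomposition has width 2, which upper-bounds the treewidth. On the other hand G contains the 3-clique {1, 2, 3}. A clique must lie in a single bag of any decomposition, so no decomposition can have width below 2. Therefore the treewidth is 2.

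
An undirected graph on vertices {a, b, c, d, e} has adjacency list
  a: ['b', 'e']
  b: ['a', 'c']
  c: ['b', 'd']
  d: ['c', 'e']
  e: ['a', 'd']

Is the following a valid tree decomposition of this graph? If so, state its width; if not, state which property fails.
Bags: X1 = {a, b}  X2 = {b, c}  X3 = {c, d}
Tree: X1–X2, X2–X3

A tree decomposition must satisfy three properties: every vertex lies in some bag; for every edge, both endpoints lie together in some bag; and for every vertex, the bags containing it form a connected subtree. Here vertex e appears in no bag, so the decomposition is invalid.

No — vertex e appears in no bag.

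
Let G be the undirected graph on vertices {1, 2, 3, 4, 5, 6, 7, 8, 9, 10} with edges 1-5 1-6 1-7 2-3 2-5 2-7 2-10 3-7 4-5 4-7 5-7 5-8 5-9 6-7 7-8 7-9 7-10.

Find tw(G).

2

A width-2 tree decomposition is:
Bags: B1 = {4, 5, 7}  B2 = {2, 5, 7}  B3 = {5, 7, 8}  B4 = {5, 7, 9}  B5 = {2, 3, 7}  B6 = {1, 5, 7}  B7 = {2, 7, 10}  B8 = {1, 6, 7}
Tree: B1–B2, B2–B3, B3–B4, B2–B5, B2–B6, B5–B7, B6–B8
Each bag holds 3 vertices, so the decomposition has width 2, which upper-bounds the treewidth. For the lower bound, the 3 vertices {2, 7, 10} are pairwise adjacent, and any tree decomposition puts a clique entirely inside one bag — forcing width ≥ 2. The upper and lower bounds meet at 2, so that is the treewidth.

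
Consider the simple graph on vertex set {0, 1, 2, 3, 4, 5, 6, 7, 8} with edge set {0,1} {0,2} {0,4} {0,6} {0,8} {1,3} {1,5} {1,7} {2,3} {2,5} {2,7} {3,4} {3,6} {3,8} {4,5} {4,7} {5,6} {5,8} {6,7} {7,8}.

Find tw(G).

4

A width-4 tree decomposition is:
Bags: B1 = {0, 3, 5, 6, 7}  B2 = {0, 3, 5, 7, 8}  B3 = {0, 3, 4, 5, 7}  B4 = {0, 1, 3, 5, 7}  B5 = {0, 2, 3, 5, 7}
Tree: B1–B2, B2–B3, B3–B4, B4–B5
Every bag has size at most 5, so the width is 5 − 1 = 4 and tw(G) ≤ 4. For the lower bound: the 5 vertex sets {3,6}, {5,8}, {4,7}, {0}, {1} are disjoint, each induces a connected subgraph, and every pair is joined by at least one edge of G. Contracting each set to a single vertex therefore yields K_{5} as a minor, and since treewidth is minor-monotone, tw(G) ≥ tw(K_{5}) = 4. Hence tw(G) = 4 exactly.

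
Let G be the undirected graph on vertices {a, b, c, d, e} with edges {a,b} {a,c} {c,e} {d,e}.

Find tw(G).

1

A width-1 tree decomposition is:
Bags: B1 = {d, e}  B2 = {c, e}  B3 = {a, c}  B4 = {a, b}
Tree: B1–B2, B2–B3, B3–B4
The largest bag has 2 vertices, giving width 1; this decomposition certifies tw(G) ≤ 1. Since G has at least one edge (e.g. d–e), it is not an edgeless graph, so tw(G) ≥ 1. Combining the bounds, tw(G) = 1.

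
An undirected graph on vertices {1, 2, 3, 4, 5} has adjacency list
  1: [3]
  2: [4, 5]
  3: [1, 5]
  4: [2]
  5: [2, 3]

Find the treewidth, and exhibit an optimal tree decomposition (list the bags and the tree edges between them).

Treewidth 1.
One optimal decomposition is:
Bags: B1 = {3, 5}  B2 = {2, 5}  B3 = {2, 4}  B4 = {1, 3}
Tree: B1–B2, B2–B3, B1–B4

Each bag holds 2 vertices, so the decomposition has width 1, which upper-bounds the treewidth. G has an edge, so its treewidth is at least 1. Hence tw(G) = 1 exactly.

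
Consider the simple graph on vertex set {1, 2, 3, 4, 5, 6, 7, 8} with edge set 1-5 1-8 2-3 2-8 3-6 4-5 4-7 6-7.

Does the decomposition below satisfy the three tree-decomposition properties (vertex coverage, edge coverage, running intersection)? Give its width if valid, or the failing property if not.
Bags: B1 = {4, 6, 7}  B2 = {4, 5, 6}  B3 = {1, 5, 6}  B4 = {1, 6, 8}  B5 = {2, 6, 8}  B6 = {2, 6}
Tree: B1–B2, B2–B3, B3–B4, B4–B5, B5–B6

A tree decomposition must satisfy three properties: every vertex lies in some bag; for every edge, both endpoints lie together in some bag; and for every vertex, the bags containing it form a connected subtree. Here vertex 3 appears in no bag, so the decomposition is invalid.

No — vertex 3 appears in no bag.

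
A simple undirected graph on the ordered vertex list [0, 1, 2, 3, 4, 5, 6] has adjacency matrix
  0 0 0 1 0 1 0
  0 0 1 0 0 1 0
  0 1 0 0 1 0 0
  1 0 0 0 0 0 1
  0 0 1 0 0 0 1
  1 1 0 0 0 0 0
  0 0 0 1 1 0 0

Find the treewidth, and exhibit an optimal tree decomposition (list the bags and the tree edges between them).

The largest bag has 3 vertices, giving width 2; this decomposition certifies tw(G) ≤ 2. The edges 6–3–0–5–1–2–4–6 form a cycle, so G is not a tree and its treewidth is at least 2. Therefore the treewidth is 2.

Treewidth 2.
One such decomposition:
Bags: B1 = {0, 3, 6}  B2 = {0, 5, 6}  B3 = {1, 5, 6}  B4 = {1, 2, 6}  B5 = {2, 4, 6}
Tree: B1–B2, B2–B3, B3–B4, B4–B5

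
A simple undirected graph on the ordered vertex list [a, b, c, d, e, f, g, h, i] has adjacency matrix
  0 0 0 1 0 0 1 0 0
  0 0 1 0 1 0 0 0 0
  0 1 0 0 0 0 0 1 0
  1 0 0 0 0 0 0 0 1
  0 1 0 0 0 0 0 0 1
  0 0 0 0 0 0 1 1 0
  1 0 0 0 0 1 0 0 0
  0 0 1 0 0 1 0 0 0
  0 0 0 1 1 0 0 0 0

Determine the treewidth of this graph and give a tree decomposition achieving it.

Every bag has size at most 3, so the width is 3 − 1 = 2 and tw(G) ≤ 2. The edges h–f–g–a–d–i–e–b–c–h form a cycle, so G is not a tree and its treewidth is at least 2. The upper and lower bounds meet at 2, so that is the treewidth.

Treewidth 2.
One such decomposition:
Bags: B1 = {f, g, h}  B2 = {a, g, h}  B3 = {a, d, h}  B4 = {d, h, i}  B5 = {e, h, i}  B6 = {b, e, h}  B7 = {b, c, h}
Tree: B1–B2, B2–B3, B3–B4, B4–B5, B5–B6, B6–B7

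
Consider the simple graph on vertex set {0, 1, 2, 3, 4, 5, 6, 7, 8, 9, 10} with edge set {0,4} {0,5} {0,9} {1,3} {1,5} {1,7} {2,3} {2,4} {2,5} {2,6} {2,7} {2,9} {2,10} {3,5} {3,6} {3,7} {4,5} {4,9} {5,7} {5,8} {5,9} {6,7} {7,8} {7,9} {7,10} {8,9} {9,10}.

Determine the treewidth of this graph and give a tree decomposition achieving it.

Every bag has size at most 4, so the width is 4 − 1 = 3 and tw(G) ≤ 3. For the lower bound, the 4 vertices {2, 7, 9, 10} are pairwise adjacent, and any tree decomposition puts a clique entirely inside one bag — forcing width ≥ 3. Combining the bounds, tw(G) = 3.

Treewidth 3.
One optimal decomposition is:
Bags: B1 = {2, 5, 7, 9}  B2 = {2, 7, 9, 10}  B3 = {2, 3, 5, 7}  B4 = {2, 3, 6, 7}  B5 = {2, 4, 5, 9}  B6 = {1, 3, 5, 7}  B7 = {0, 4, 5, 9}  B8 = {5, 7, 8, 9}
Tree: B1–B2, B1–B3, B3–B4, B1–B5, B3–B6, B5–B7, B1–B8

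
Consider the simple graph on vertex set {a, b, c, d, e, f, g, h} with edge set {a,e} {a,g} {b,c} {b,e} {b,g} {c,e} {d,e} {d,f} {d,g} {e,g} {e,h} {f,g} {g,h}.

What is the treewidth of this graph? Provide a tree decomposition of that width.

Treewidth 2.
One optimal decomposition is:
Bags: B1 = {b, e, g}  B2 = {a, e, g}  B3 = {d, e, g}  B4 = {d, f, g}  B5 = {b, c, e}  B6 = {e, g, h}
Tree: B1–B2, B1–B3, B3–B4, B1–B5, B3–B6

Each bag holds 3 vertices, so the decomposition has width 2, which upper-bounds the treewidth. Conversely, {d, e, g} is a clique of size 3, and the vertices of any clique must share a bag in every tree decomposition; so some bag has ≥ 3 vertices and tw(G) ≥ 2. The upper and lower bounds meet at 2, so that is the treewidth.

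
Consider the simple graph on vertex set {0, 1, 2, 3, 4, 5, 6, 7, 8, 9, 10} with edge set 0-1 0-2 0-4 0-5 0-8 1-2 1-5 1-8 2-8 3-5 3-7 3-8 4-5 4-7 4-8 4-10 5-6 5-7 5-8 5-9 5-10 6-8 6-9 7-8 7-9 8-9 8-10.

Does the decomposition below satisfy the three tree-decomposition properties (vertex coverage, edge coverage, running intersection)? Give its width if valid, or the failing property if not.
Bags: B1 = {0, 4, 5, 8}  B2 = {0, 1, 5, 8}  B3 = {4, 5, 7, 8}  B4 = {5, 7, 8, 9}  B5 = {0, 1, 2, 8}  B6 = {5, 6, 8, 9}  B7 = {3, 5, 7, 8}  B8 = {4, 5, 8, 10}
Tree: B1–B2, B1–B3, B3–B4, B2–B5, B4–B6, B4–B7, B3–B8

Yes; width 3.

Every vertex of G appears in some bag (union = {0, 1, 2, 3, 4, 5, 6, 7, 8, 9, 10}); every edge is covered by a bag; and for each vertex v the set of bags containing v is connected in the bag tree. The decomposition is therefore valid. The largest bag has 4 vertices, so the width is 3.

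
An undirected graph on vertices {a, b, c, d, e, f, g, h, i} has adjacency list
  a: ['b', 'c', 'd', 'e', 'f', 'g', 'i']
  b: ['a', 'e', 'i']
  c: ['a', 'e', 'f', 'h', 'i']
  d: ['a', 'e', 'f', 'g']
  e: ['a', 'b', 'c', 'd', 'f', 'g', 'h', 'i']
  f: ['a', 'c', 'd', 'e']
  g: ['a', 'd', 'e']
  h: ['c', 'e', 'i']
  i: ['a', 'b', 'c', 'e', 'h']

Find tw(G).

3

A width-3 tree decomposition is:
Bags: B1 = {a, c, e, f}  B2 = {a, c, e, i}  B3 = {c, e, h, i}  B4 = {a, d, e, f}  B5 = {a, b, e, i}  B6 = {a, d, e, g}
Tree: B1–B2, B2–B3, B1–B4, B2–B5, B4–B6
Each bag holds 4 vertices, so the decomposition has width 3, which upper-bounds the treewidth. For the lower bound, the 4 vertices {c, e, h, i} are pairwise adjacent, and any tree decomposition puts a clique entirely inside one bag — forcing width ≥ 3. Therefore the treewidth is 3.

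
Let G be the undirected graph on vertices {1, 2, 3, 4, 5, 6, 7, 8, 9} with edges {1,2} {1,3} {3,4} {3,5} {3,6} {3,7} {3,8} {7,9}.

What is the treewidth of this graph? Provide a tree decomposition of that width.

Treewidth 1.
One such decomposition:
Bags: B1 = {3, 5}  B2 = {3, 8}  B3 = {3, 7}  B4 = {3, 4}  B5 = {7, 9}  B6 = {3, 6}  B7 = {1, 3}  B8 = {1, 2}
Tree: B1–B2, B1–B3, B3–B4, B3–B5, B1–B6, B1–B7, B7–B8

Every bag has size at most 2, so the width is 2 − 1 = 1 and tw(G) ≤ 1. Since G has at least one edge (e.g. 3–5), it is not an edgeless graph, so tw(G) ≥ 1. The upper and lower bounds meet at 1, so that is the treewidth.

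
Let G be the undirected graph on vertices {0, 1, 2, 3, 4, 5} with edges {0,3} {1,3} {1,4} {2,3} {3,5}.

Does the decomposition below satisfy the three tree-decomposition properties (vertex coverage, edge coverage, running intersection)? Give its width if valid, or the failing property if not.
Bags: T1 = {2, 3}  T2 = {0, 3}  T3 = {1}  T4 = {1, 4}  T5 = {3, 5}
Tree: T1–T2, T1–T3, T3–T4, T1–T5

A tree decomposition must satisfy three properties: every vertex lies in some bag; for every edge, both endpoints lie together in some bag; and for every vertex, the bags containing it form a connected subtree. Here edge (3,1) lies in no bag, so the decomposition is invalid.

No — edge (3,1) lies in no bag.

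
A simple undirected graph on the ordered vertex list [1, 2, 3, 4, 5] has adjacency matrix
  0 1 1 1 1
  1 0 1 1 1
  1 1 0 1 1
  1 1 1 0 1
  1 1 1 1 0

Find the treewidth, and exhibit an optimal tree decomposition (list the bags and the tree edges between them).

Treewidth 4.
One optimal decomposition is:
Bags: B1 = {1, 2, 3, 4, 5}
Tree: (single bag)

With just one bag of size 5, the width is 5 − 1 = 4, so tw(G) ≤ 4. For the lower bound, the 5 vertices {1, 2, 3, 4, 5} are pairwise adjacent, and any tree decomposition puts a clique entirely inside one bag — forcing width ≥ 4. The upper and lower bounds meet at 4, so that is the treewidth.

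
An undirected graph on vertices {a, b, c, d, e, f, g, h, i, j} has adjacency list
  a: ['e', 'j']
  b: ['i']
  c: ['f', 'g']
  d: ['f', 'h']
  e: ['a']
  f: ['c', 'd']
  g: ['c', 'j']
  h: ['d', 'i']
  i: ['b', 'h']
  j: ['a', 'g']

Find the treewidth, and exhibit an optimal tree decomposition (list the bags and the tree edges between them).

Each bag holds 2 vertices, so the decomposition has width 1, which upper-bounds the treewidth. Since G has at least one edge (e.g. e–a), it is not an edgeless graph, so tw(G) ≥ 1. Therefore the treewidth is 1.

Treewidth 1.
One such decomposition:
Bags: B1 = {a, e}  B2 = {a, j}  B3 = {g, j}  B4 = {c, g}  B5 = {c, f}  B6 = {d, f}  B7 = {d, h}  B8 = {h, i}  B9 = {b, i}
Tree: B1–B2, B2–B3, B3–B4, B4–B5, B5–B6, B6–B7, B7–B8, B8–B9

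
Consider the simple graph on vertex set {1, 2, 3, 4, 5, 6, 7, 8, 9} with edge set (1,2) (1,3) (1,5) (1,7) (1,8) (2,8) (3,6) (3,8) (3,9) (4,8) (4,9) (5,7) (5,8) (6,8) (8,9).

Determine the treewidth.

A width-2 tree decomposition is:
Bags: B1 = {1, 3, 8}  B2 = {3, 8, 9}  B3 = {1, 5, 8}  B4 = {1, 2, 8}  B5 = {3, 6, 8}  B6 = {1, 5, 7}  B7 = {4, 8, 9}
Tree: B1–B2, B1–B3, B3–B4, B1–B5, B3–B6, B2–B7
Each bag holds 3 vertices, so the decomposition has width 2, which upper-bounds the treewidth. On the other hand G contains the 3-clique {1, 2, 8}. A clique must lie in a single bag of any decomposition, so no decomposition can have width below 2. Combining the bounds, tw(G) = 2.

2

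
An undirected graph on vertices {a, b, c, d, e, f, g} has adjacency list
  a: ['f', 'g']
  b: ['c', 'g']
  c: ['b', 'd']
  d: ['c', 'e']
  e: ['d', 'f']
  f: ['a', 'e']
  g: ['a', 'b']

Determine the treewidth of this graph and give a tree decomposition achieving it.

Treewidth 2.
One such decomposition:
Bags: B1 = {d, e, f}  B2 = {a, d, f}  B3 = {a, d, g}  B4 = {b, d, g}  B5 = {b, c, d}
Tree: B1–B2, B2–B3, B3–B4, B4–B5

Each bag holds 3 vertices, so the decomposition has width 2, which upper-bounds the treewidth. For the lower bound, G contains the cycle d–e–f–a–g–b–c–d, so G is not a forest; only forests have treewidth ≤ 1, hence tw(G) ≥ 2. The upper and lower bounds meet at 2, so that is the treewidth.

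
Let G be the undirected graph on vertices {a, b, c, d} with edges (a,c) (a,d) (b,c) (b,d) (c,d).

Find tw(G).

2

A width-2 tree decomposition is:
Bags: B1 = {b, c, d}  B2 = {a, c, d}
Tree: B1–B2
Every bag has size at most 3, so the width is 3 − 1 = 2 and tw(G) ≤ 2. On the other hand G contains the 3-clique {a, c, d}. A clique must lie in a single bag of any decomposition, so no decomposition can have width below 2. Hence tw(G) = 2 exactly.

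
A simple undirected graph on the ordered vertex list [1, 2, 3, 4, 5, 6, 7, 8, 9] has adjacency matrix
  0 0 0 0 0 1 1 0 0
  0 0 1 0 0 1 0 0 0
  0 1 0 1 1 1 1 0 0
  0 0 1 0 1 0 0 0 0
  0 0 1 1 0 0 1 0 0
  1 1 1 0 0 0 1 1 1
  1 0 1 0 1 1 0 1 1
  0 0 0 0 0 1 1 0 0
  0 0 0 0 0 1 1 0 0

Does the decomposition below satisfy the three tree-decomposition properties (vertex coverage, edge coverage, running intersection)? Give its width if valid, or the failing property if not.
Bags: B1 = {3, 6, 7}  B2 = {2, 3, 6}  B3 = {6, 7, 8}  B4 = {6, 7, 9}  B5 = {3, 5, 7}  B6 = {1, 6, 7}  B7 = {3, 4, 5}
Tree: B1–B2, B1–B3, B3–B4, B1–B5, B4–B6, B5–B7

Vertex coverage: the bags together contain {1, 2, 3, 4, 5, 6, 7, 8, 9}, the full vertex set. Edge coverage: each edge of G has both endpoints in at least one bag. Running intersection: for every vertex, the bags containing it form a connected subtree. All three properties hold, so this is a valid tree decomposition of width max|bag| − 1 = 2, and hence tw(G) ≤ 2.

Yes; width 2.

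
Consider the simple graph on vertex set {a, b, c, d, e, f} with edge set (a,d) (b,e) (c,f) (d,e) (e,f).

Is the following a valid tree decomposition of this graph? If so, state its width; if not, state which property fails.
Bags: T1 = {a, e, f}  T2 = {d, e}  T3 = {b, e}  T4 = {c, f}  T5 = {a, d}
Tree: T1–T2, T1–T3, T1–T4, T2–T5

A tree decomposition must satisfy three properties: every vertex lies in some bag; for every edge, both endpoints lie together in some bag; and for every vertex, the bags containing it form a connected subtree. Here bags containing vertex a are not connected in the tree, so the decomposition is invalid.

No — bags containing vertex a are not connected in the tree.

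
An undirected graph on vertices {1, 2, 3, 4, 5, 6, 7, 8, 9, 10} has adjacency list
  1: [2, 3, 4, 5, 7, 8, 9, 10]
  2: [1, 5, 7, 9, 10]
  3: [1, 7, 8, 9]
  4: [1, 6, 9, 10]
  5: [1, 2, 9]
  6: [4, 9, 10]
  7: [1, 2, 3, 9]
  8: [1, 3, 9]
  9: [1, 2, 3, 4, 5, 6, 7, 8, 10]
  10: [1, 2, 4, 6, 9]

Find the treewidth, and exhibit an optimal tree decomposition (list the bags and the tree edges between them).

Treewidth 3.
One such decomposition:
Bags: B1 = {1, 2, 7, 9}  B2 = {1, 2, 9, 10}  B3 = {1, 4, 9, 10}  B4 = {1, 2, 5, 9}  B5 = {4, 6, 9, 10}  B6 = {1, 3, 7, 9}  B7 = {1, 3, 8, 9}
Tree: B1–B2, B2–B3, B1–B4, B3–B5, B1–B6, B6–B7

The largest bag has 4 vertices, giving width 3; this decomposition certifies tw(G) ≤ 3. On the other hand G contains the 4-clique {1, 3, 8, 9}. A clique must lie in a single bag of any decomposition, so no decomposition can have width below 3. Therefore the treewidth is 3.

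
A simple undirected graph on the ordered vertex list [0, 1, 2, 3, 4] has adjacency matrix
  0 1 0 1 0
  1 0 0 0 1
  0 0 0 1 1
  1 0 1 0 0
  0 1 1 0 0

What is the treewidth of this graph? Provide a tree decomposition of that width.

Treewidth 2.
One optimal decomposition is:
Bags: B1 = {0, 1, 4}  B2 = {0, 2, 4}  B3 = {0, 2, 3}
Tree: B1–B2, B2–B3

Each bag holds 3 vertices, so the decomposition has width 2, which upper-bounds the treewidth. Since 0–1–4–2–3–0 is a cycle in G, G is not acyclic. Forests are exactly the graphs of treewidth ≤ 1, so tw(G) ≥ 2. The upper and lower bounds meet at 2, so that is the treewidth.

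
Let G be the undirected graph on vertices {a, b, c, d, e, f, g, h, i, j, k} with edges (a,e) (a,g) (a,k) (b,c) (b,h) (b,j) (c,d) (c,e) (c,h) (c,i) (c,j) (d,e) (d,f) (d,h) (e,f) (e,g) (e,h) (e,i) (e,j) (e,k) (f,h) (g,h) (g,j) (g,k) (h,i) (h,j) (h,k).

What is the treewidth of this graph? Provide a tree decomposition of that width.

Every bag has size at most 4, so the width is 4 − 1 = 3 and tw(G) ≤ 3. Conversely, {e, g, h, j} is a clique of size 4, and the vertices of any clique must share a bag in every tree decomposition; so some bag has ≥ 4 vertices and tw(G) ≥ 3. Therefore the treewidth is 3.

Treewidth 3.
One optimal decomposition is:
Bags: B1 = {c, d, e, h}  B2 = {d, e, f, h}  B3 = {c, e, h, i}  B4 = {c, e, h, j}  B5 = {b, c, h, j}  B6 = {e, g, h, j}  B7 = {e, g, h, k}  B8 = {a, e, g, k}
Tree: B1–B2, B1–B3, B3–B4, B4–B5, B4–B6, B6–B7, B7–B8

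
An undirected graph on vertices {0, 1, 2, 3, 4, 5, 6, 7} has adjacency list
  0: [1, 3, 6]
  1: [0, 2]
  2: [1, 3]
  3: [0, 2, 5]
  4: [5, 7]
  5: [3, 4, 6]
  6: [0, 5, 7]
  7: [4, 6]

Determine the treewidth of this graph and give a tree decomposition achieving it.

Every bag has size at most 3, so the width is 3 − 1 = 2 and tw(G) ≤ 2. For the lower bound, G contains the cycle 2–1–0–3–2, so G is not a forest; only forests have treewidth ≤ 1, hence tw(G) ≥ 2. Combining the bounds, tw(G) = 2.

Treewidth 2.
One optimal decomposition is:
Bags: B1 = {1, 2, 3}  B2 = {0, 1, 3}  B3 = {0, 3, 5}  B4 = {0, 5, 6}  B5 = {4, 5, 6}  B6 = {4, 6, 7}
Tree: B1–B2, B2–B3, B3–B4, B4–B5, B5–B6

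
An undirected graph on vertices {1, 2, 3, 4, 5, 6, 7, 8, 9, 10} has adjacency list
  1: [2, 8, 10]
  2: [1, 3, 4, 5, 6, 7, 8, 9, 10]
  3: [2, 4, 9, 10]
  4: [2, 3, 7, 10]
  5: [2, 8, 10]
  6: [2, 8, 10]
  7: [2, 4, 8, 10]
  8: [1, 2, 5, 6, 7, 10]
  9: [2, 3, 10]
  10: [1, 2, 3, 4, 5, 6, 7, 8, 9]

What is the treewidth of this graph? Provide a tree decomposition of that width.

Each bag holds 4 vertices, so the decomposition has width 3, which upper-bounds the treewidth. Conversely, {1, 2, 8, 10} is a clique of size 4, and the vertices of any clique must share a bag in every tree decomposition; so some bag has ≥ 4 vertices and tw(G) ≥ 3. The upper and lower bounds meet at 3, so that is the treewidth.

Treewidth 3.
One optimal decomposition is:
Bags: B1 = {2, 4, 7, 10}  B2 = {2, 7, 8, 10}  B3 = {1, 2, 8, 10}  B4 = {2, 3, 4, 10}  B5 = {2, 5, 8, 10}  B6 = {2, 6, 8, 10}  B7 = {2, 3, 9, 10}
Tree: B1–B2, B2–B3, B1–B4, B3–B5, B5–B6, B4–B7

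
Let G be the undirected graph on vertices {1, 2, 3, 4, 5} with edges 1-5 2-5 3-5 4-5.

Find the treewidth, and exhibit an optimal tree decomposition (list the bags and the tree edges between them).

Each bag holds 2 vertices, so the decomposition has width 1, which upper-bounds the treewidth. Any graph with an edge has treewidth ≥ 1, and G has the edge 2–5. Combining the bounds, tw(G) = 1.

Treewidth 1.
One optimal decomposition is:
Bags: B1 = {2, 5}  B2 = {1, 5}  B3 = {4, 5}  B4 = {3, 5}
Tree: B1–B2, B1–B3, B3–B4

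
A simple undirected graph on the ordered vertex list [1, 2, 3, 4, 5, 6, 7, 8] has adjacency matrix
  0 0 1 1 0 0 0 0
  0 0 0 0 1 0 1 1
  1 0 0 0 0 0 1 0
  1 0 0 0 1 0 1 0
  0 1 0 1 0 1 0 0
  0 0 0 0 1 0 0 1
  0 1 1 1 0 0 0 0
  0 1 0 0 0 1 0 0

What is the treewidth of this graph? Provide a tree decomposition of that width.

Treewidth 2.
One such decomposition:
Bags: B1 = {2, 6, 8}  B2 = {2, 5, 6}  B3 = {2, 5, 7}  B4 = {4, 5, 7}  B5 = {3, 4, 7}  B6 = {1, 3, 4}
Tree: B1–B2, B2–B3, B3–B4, B4–B5, B5–B6

The largest bag has 3 vertices, giving width 2; this decomposition certifies tw(G) ≤ 2. The edges 8–6–5–2–8 form a cycle, so G is not a tree and its treewidth is at least 2. Therefore the treewidth is 2.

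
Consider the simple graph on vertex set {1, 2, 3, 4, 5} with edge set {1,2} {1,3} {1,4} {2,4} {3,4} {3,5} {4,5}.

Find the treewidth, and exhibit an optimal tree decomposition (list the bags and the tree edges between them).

Treewidth 2.
One optimal decomposition is:
Bags: B1 = {1, 3, 4}  B2 = {3, 4, 5}  B3 = {1, 2, 4}
Tree: B1–B2, B1–B3

Each bag holds 3 vertices, so the decomposition has width 2, which upper-bounds the treewidth. Conversely, {1, 2, 4} is a clique of size 3, and the vertices of any clique must share a bag in every tree decomposition; so some bag has ≥ 3 vertices and tw(G) ≥ 2. The upper and lower bounds meet at 2, so that is the treewidth.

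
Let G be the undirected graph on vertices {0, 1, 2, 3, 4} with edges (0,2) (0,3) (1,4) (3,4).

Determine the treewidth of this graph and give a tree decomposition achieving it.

Every bag has size at most 2, so the width is 2 − 1 = 1 and tw(G) ≤ 1. Since G has at least one edge (e.g. 1–4), it is not an edgeless graph, so tw(G) ≥ 1. The upper and lower bounds meet at 1, so that is the treewidth.

Treewidth 1.
One optimal decomposition is:
Bags: B1 = {1, 4}  B2 = {3, 4}  B3 = {0, 3}  B4 = {0, 2}
Tree: B1–B2, B2–B3, B3–B4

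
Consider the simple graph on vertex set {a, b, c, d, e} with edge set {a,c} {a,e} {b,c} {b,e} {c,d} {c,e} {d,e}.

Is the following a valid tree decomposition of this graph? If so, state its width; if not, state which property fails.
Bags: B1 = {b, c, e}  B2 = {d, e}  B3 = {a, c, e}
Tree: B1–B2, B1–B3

A tree decomposition must satisfy three properties: every vertex lies in some bag; for every edge, both endpoints lie together in some bag; and for every vertex, the bags containing it form a connected subtree. Here edge (c,d) lies in no bag, so the decomposition is invalid.

No — edge (c,d) lies in no bag.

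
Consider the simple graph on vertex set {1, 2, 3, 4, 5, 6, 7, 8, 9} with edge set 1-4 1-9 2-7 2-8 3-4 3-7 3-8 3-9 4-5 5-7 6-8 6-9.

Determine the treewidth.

A width-3 tree decomposition is:
Bags: B1 = {1, 4, 6, 9}  B2 = {3, 4, 6, 9}  B3 = {3, 4, 6, 8}  B4 = {3, 4, 5, 8}  B5 = {3, 5, 7, 8}  B6 = {2, 5, 7, 8}
Tree: B1–B2, B2–B3, B3–B4, B4–B5, B5–B6
The largest bag has 4 vertices, giving width 3; this decomposition certifies tw(G) ≤ 3. For the lower bound: the 4 vertex sets {1,6,9}, {4}, {3}, {2,5,7,8} are disjoint, each induces a connected subgraph, and every pair is joined by at least one edge of G. Contracting each set to a single vertex therefore yields K_{4} as a minor, and since treewidth is minor-monotone, tw(G) ≥ tw(K_{4}) = 3. Combining the bounds, tw(G) = 3.

3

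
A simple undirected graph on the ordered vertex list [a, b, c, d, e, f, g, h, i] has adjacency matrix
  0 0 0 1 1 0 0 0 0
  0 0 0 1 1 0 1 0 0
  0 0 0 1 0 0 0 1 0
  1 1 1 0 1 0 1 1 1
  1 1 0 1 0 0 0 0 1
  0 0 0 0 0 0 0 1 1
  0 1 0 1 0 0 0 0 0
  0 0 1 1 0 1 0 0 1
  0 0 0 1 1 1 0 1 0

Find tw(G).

A width-2 tree decomposition is:
Bags: B1 = {d, h, i}  B2 = {f, h, i}  B3 = {d, e, i}  B4 = {b, d, e}  B5 = {a, d, e}  B6 = {b, d, g}  B7 = {c, d, h}
Tree: B1–B2, B1–B3, B3–B4, B3–B5, B4–B6, B1–B7
The largest bag has 3 vertices, giving width 2; this decomposition certifies tw(G) ≤ 2. On the other hand G contains the 3-clique {b, d, g}. A clique must lie in a single bag of any decomposition, so no decomposition can have width below 2. Hence tw(G) = 2 exactly.

2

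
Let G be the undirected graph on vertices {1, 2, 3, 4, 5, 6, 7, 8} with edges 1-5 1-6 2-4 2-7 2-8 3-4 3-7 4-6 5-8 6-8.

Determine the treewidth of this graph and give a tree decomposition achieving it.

Treewidth 2.
One such decomposition:
Bags: B1 = {3, 4, 7}  B2 = {2, 4, 7}  B3 = {2, 4, 6}  B4 = {2, 6, 8}  B5 = {1, 6, 8}  B6 = {1, 5, 8}
Tree: B1–B2, B2–B3, B3–B4, B4–B5, B5–B6

Each bag holds 3 vertices, so the decomposition has width 2, which upper-bounds the treewidth. Since 3–7–2–4–3 is a cycle in G, G is not acyclic. Forests are exactly the graphs of treewidth ≤ 1, so tw(G) ≥ 2. Hence tw(G) = 2 exactly.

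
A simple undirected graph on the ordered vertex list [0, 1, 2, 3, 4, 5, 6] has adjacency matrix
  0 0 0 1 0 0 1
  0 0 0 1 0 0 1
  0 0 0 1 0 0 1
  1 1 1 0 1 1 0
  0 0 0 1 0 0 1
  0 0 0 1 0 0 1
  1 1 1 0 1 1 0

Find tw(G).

2

A width-2 tree decomposition is:
Bags: B1 = {3, 5, 6}  B2 = {1, 3, 6}  B3 = {3, 4, 6}  B4 = {2, 3, 6}  B5 = {0, 3, 6}
Tree: B1–B2, B2–B3, B3–B4, B4–B5
Each bag holds 3 vertices, so the decomposition has width 2, which upper-bounds the treewidth. For the lower bound, G contains the cycle 3–5–6–1–3, so G is not a forest; only forests have treewidth ≤ 1, hence tw(G) ≥ 2. The upper and lower bounds meet at 2, so that is the treewidth.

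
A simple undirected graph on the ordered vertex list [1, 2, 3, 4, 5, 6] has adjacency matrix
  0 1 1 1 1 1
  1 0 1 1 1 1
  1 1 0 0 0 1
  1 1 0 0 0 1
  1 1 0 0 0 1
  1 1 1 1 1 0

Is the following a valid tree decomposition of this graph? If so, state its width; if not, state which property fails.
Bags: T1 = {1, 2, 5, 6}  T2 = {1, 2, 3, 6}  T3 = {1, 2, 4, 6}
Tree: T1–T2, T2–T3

Checking the three conditions: (i) the bags cover all of {1, 2, 3, 4, 5, 6}; (ii) for each edge, some bag contains both endpoints; (iii) the bags containing any fixed vertex form a subtree. All hold, so the decomposition is valid with width 4 − 1 = 3.

Yes; width 3.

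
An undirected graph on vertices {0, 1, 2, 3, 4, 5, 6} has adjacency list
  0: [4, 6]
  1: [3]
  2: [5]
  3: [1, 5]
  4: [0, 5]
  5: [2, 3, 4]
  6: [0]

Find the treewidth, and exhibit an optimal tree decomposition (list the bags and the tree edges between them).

Treewidth 1.
Bags: B1 = {0, 4}  B2 = {4, 5}  B3 = {3, 5}  B4 = {0, 6}  B5 = {1, 3}  B6 = {2, 5}
Tree: B1–B2, B2–B3, B1–B4, B3–B5, B2–B6

Every bag has size at most 2, so the width is 2 − 1 = 1 and tw(G) ≤ 1. Since G has at least one edge (e.g. 4–0), it is not an edgeless graph, so tw(G) ≥ 1. Combining the bounds, tw(G) = 1.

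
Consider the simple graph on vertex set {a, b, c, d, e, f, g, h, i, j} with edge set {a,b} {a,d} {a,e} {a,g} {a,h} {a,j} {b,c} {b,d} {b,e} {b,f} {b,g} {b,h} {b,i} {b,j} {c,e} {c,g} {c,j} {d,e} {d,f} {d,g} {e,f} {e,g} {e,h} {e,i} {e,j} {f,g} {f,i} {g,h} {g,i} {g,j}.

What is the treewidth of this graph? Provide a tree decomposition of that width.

Every bag has size at most 5, so the width is 5 − 1 = 4 and tw(G) ≤ 4. For the lower bound, the 5 vertices {a, b, d, e, g} are pairwise adjacent, and any tree decomposition puts a clique entirely inside one bag — forcing width ≥ 4. Combining the bounds, tw(G) = 4.

Treewidth 4.
One optimal decomposition is:
Bags: B1 = {a, b, d, e, g}  B2 = {b, d, e, f, g}  B3 = {a, b, e, g, h}  B4 = {a, b, e, g, j}  B5 = {b, c, e, g, j}  B6 = {b, e, f, g, i}
Tree: B1–B2, B1–B3, B1–B4, B4–B5, B2–B6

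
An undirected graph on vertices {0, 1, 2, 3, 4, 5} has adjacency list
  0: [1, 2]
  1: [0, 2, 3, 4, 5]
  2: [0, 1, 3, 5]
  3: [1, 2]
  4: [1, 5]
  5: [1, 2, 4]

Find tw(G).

A width-2 tree decomposition is:
Bags: B1 = {1, 2, 3}  B2 = {1, 2, 5}  B3 = {1, 4, 5}  B4 = {0, 1, 2}
Tree: B1–B2, B2–B3, B2–B4
Every bag has size at most 3, so the width is 3 − 1 = 2 and tw(G) ≤ 2. Conversely, {0, 1, 2} is a clique of size 3, and the vertices of any clique must share a bag in every tree decomposition; so some bag has ≥ 3 vertices and tw(G) ≥ 2. Therefore the treewidth is 2.

2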